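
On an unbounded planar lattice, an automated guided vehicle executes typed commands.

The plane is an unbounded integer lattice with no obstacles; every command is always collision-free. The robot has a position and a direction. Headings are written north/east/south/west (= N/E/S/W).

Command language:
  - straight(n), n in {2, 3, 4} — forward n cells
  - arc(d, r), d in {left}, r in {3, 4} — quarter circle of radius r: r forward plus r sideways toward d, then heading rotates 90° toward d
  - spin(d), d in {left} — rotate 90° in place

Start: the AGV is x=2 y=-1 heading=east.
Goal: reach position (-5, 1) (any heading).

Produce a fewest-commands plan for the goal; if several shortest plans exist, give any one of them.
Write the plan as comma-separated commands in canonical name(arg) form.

arc(left, 3), arc(left, 3), straight(3), arc(left, 4)

initial: x=2 y=-1 heading=east
t=1 arc(left, 3) ⇒ x=5 y=2 heading=north
t=2 arc(left, 3) ⇒ x=2 y=5 heading=west
t=3 straight(3) ⇒ x=-1 y=5 heading=west
t=4 arc(left, 4) ⇒ x=-5 y=1 heading=south
nothing shorter than 4 reaches the goal.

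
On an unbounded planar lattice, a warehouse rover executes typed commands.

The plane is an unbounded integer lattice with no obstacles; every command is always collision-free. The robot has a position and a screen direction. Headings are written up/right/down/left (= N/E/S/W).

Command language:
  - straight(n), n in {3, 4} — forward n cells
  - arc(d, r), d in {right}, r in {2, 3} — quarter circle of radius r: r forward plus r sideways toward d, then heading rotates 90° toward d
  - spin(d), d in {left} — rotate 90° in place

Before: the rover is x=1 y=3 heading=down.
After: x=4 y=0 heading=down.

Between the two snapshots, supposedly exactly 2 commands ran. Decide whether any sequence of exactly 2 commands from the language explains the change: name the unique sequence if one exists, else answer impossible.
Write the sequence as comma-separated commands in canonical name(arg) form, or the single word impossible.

spin(left), arc(right, 3)

key: running arc(right, 3) before spin(left) would end elsewhere — order is forced
begin: x=1 y=3 heading=down
step 1 (spin(left)): x=1 y=3 heading=right
step 2 (arc(right, 3)): x=4 y=0 heading=down
uniquely the one of 25 2-step routes that fits.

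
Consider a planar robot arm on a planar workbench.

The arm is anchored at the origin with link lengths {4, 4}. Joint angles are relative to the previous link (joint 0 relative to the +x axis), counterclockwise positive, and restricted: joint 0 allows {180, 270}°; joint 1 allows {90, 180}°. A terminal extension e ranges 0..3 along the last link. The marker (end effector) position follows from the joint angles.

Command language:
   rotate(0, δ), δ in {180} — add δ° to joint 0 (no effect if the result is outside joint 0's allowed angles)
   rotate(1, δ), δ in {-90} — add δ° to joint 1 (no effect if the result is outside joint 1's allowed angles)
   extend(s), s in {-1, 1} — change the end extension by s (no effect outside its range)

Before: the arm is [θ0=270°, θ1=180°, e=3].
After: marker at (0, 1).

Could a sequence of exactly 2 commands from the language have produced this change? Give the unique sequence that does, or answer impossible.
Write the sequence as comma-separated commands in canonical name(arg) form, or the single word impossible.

extend(-1), extend(-1)

begin: [θ0=270°, θ1=180°, e=3]
1. extend(-1) → [θ0=270°, θ1=180°, e=2]
2. extend(-1) → [θ0=270°, θ1=180°, e=1]
all 16 alternatives checked — unique.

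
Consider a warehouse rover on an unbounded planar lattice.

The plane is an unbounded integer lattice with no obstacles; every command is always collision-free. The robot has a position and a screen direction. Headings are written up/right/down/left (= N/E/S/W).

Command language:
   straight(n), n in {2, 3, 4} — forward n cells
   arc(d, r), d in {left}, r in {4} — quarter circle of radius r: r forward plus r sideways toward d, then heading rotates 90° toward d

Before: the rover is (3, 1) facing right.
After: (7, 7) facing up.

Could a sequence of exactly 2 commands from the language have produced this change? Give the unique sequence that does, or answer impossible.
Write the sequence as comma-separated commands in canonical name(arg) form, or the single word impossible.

arc(left, 4), straight(2)

key: running straight(2) before arc(left, 4) would end elsewhere — order is forced
from: (3, 1) facing right
[1] after arc(left, 4): (7, 5) facing up
[2] after straight(2): (7, 7) facing up
no other 2-command option fits: unique.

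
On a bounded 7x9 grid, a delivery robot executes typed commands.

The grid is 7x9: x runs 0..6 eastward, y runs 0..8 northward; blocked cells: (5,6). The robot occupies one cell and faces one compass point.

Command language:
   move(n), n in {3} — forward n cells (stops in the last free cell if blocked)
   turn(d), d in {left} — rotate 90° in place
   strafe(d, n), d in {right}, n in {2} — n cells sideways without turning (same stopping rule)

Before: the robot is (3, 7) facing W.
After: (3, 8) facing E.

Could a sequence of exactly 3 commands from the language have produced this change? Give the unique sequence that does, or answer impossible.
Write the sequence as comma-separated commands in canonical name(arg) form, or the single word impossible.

strafe(right, 2), turn(left), turn(left)

key: running turn(left) before strafe(right, 2) would end elsewhere — order is forced
t0: (3, 7) facing W
step 1 (strafe(right, 2)): (3, 8) facing W
step 2 (turn(left)): (3, 8) facing S
step 3 (turn(left)): (3, 8) facing E
uniquely the one of 27 3-step routes that fits.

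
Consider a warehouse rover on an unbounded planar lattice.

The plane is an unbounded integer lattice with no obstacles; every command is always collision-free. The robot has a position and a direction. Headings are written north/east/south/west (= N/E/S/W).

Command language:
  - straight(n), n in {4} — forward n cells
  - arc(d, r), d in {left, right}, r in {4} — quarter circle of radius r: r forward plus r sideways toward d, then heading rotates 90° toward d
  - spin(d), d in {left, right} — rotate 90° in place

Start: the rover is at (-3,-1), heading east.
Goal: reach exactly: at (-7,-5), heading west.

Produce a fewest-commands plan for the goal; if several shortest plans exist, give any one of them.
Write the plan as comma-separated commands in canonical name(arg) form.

spin(right), arc(right, 4)

begin: at (-3,-1), heading east
1. spin(right) → at (-3,-1), heading south
2. arc(right, 4) → at (-7,-5), heading west
minimal: 2 command(s), checked below 2.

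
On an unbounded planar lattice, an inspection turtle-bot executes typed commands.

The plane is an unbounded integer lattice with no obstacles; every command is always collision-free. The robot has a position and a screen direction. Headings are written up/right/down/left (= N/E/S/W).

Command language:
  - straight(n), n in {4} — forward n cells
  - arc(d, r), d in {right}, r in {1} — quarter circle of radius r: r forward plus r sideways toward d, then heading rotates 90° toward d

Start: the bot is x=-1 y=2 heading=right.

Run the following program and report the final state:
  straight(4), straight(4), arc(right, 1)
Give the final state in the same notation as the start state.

from: x=-1 y=2 heading=right
[1] after straight(4): x=3 y=2 heading=right
[2] after straight(4): x=7 y=2 heading=right
[3] after arc(right, 1): x=8 y=1 heading=down

x=8 y=1 heading=down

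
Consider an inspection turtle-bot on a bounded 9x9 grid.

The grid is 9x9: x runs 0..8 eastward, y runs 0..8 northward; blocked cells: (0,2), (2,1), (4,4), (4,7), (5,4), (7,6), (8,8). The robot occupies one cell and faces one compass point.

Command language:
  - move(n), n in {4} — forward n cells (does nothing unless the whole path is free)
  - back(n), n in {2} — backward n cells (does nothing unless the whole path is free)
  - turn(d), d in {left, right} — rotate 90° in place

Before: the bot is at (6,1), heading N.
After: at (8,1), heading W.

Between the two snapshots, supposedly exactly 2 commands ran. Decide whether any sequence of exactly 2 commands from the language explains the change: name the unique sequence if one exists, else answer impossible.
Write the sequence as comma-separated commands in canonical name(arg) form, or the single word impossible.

turn(left), back(2)

key: running back(2) before turn(left) would end elsewhere — order is forced
from: at (6,1), heading N
step 1 (turn(left)): at (6,1), heading W
step 2 (back(2)): at (8,1), heading W
no rival 2-sequence matches.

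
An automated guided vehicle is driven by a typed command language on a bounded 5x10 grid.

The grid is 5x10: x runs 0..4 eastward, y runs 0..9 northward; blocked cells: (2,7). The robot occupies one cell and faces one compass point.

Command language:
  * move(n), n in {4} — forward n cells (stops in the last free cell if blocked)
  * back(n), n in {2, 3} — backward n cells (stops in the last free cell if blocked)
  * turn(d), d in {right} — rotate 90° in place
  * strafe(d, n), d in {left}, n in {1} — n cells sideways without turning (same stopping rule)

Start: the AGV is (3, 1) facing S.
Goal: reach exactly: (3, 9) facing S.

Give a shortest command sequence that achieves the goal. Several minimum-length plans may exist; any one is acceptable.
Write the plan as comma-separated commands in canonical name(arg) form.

start: (3, 1) facing S
[1] after back(2): (3, 3) facing S
[2] after back(3): (3, 6) facing S
[3] after back(3): (3, 9) facing S
nothing shorter than 3 reaches the goal.

back(2), back(3), back(3)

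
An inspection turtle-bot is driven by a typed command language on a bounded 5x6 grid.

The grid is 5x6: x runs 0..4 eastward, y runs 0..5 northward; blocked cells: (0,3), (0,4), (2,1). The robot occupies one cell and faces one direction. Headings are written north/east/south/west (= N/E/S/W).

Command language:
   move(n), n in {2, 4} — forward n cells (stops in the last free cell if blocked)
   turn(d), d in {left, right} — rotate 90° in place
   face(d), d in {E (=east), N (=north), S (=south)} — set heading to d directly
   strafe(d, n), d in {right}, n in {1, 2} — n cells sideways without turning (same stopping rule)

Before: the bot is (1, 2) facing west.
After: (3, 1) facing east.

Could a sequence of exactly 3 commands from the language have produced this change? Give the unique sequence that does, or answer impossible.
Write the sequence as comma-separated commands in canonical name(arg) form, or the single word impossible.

key: position moved to (3,1) AND the heading swung to E — translation plus rotation needed
initial: (1, 2) facing west
1. face(E) → (1, 2) facing east
2. move(2) → (3, 2) facing east
3. strafe(right, 1) → (3, 1) facing east
uniquely the one of 729 3-step routes that fits.

face(E), move(2), strafe(right, 1)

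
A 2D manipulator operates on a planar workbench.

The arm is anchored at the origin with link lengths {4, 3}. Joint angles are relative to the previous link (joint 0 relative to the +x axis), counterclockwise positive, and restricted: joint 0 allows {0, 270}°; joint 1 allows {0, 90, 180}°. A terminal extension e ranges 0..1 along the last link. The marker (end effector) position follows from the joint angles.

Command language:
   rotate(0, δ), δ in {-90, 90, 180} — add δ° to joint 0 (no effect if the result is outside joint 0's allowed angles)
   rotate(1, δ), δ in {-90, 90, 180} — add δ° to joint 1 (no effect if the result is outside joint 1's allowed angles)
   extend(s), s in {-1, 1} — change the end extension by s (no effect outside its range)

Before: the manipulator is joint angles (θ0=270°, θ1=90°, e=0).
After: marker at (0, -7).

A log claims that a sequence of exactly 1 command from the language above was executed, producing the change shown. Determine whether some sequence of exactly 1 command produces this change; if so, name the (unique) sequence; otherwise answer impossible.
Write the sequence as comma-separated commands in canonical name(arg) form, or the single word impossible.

rotate(1, -90)

t0: joint angles (θ0=270°, θ1=90°, e=0)
1. rotate(1, -90) → joint angles (θ0=270°, θ1=0°, e=0)
all 8 alternatives checked — unique.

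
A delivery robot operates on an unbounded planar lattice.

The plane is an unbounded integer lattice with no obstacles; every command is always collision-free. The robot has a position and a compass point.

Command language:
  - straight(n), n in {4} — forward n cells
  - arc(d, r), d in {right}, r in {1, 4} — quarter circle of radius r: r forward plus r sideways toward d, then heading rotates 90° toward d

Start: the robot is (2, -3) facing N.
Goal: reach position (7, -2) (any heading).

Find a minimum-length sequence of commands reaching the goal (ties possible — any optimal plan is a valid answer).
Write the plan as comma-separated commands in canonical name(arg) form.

begin: (2, -3) facing N
t=1 arc(right, 1) ⇒ (3, -2) facing E
t=2 straight(4) ⇒ (7, -2) facing E
nothing shorter than 2 reaches the goal.

arc(right, 1), straight(4)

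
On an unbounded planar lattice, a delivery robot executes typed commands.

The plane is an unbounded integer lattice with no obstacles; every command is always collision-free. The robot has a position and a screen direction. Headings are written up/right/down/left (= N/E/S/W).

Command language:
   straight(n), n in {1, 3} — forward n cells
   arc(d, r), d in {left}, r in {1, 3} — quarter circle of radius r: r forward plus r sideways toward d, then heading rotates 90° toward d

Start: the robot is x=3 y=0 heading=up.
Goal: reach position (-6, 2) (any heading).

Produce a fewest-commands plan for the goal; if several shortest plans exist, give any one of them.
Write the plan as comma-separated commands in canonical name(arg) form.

straight(3), arc(left, 3), straight(3), arc(left, 3), straight(1)

initial: x=3 y=0 heading=up
[1] after straight(3): x=3 y=3 heading=up
[2] after arc(left, 3): x=0 y=6 heading=left
[3] after straight(3): x=-3 y=6 heading=left
[4] after arc(left, 3): x=-6 y=3 heading=down
[5] after straight(1): x=-6 y=2 heading=down
shorter routes all fall short; 5 is best.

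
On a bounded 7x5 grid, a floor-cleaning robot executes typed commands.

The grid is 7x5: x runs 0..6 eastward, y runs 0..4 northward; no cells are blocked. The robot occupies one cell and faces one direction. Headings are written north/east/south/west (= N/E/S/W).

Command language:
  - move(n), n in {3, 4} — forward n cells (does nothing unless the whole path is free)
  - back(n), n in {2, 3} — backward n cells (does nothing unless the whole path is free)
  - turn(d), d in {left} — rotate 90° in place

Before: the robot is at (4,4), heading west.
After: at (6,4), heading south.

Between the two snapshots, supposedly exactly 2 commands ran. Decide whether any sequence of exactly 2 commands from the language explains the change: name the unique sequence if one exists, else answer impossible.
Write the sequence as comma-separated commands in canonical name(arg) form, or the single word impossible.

back(2), turn(left)

key: cell and facing (now S) both changed — the 2 commands mix motion and turning
start: at (4,4), heading west
t=1 back(2) ⇒ at (6,4), heading west
t=2 turn(left) ⇒ at (6,4), heading south
no other 2-command option fits: unique.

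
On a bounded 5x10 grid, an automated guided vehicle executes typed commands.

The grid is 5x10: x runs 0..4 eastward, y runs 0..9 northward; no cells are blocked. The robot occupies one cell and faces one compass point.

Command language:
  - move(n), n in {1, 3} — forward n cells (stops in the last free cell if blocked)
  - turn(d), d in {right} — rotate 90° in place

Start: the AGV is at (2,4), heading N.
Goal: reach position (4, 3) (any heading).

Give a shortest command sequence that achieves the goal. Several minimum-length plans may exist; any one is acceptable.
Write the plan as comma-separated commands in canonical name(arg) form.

start: at (2,4), heading N
step 1 (turn(right)): at (2,4), heading E
step 2 (move(3)): at (4,4), heading E
step 3 (turn(right)): at (4,4), heading S
step 4 (move(1)): at (4,3), heading S
shorter routes all fall short; 4 is best.

turn(right), move(3), turn(right), move(1)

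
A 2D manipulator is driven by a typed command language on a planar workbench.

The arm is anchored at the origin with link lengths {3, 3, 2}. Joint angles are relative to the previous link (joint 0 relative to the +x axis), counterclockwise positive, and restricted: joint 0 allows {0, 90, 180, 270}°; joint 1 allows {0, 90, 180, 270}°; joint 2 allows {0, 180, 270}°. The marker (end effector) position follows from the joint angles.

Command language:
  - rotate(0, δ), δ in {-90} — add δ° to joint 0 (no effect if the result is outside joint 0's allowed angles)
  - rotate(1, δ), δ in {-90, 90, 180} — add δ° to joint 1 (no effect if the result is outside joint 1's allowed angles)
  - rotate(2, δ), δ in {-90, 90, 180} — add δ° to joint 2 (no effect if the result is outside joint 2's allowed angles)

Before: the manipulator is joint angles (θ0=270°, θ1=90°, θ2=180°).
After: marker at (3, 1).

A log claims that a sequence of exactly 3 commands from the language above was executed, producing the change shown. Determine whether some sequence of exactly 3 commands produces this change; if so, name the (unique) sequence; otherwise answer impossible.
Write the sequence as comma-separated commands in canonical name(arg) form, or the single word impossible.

rotate(0, -90), rotate(0, -90), rotate(0, -90)

from: joint angles (θ0=270°, θ1=90°, θ2=180°)
step 1 (rotate(0, -90)): joint angles (θ0=180°, θ1=90°, θ2=180°)
step 2 (rotate(0, -90)): joint angles (θ0=90°, θ1=90°, θ2=180°)
step 3 (rotate(0, -90)): joint angles (θ0=0°, θ1=90°, θ2=180°)
uniquely the one of 343 3-step routes that fits.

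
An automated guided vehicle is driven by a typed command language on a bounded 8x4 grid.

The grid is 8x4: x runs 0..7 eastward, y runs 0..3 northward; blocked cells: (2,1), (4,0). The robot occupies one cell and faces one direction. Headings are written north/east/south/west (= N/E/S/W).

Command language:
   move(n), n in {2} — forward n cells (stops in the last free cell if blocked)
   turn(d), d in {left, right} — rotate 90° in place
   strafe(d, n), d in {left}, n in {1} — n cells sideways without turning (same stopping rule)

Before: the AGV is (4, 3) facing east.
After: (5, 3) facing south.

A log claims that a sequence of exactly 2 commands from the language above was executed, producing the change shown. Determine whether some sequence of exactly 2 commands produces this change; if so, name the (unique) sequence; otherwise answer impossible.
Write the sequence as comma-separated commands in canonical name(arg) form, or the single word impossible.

key: cell and facing (now S) both changed — the 2 commands mix motion and turning
start: (4, 3) facing east
1. turn(right) → (4, 3) facing south
2. strafe(left, 1) → (5, 3) facing south
no rival 2-sequence matches.

turn(right), strafe(left, 1)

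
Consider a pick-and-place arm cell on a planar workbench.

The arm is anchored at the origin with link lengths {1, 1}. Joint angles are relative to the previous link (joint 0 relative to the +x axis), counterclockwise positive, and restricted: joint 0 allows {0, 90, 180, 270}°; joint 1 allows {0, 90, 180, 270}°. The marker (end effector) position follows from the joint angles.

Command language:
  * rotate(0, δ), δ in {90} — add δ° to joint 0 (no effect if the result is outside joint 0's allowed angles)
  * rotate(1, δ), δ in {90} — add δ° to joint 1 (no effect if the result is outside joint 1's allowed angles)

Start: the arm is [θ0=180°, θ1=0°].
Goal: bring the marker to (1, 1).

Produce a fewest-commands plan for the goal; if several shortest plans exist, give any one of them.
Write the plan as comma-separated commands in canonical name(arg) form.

rotate(0, 90), rotate(0, 90), rotate(1, 90)

from: [θ0=180°, θ1=0°]
[1] after rotate(0, 90): [θ0=270°, θ1=0°]
[2] after rotate(0, 90): [θ0=0°, θ1=0°]
[3] after rotate(1, 90): [θ0=0°, θ1=90°]
nothing shorter than 3 reaches the goal.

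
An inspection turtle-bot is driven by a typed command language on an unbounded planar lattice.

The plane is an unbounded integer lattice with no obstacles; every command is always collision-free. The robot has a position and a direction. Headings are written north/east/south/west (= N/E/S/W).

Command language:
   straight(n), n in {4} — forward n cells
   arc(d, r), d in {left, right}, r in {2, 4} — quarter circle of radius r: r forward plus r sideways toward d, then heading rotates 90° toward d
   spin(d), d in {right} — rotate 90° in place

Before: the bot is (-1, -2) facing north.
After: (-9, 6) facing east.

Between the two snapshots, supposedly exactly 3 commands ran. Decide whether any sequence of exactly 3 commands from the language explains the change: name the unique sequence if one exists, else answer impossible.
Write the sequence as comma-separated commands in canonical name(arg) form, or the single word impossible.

arc(left, 4), arc(right, 4), spin(right)

key: position moved to (-9,6) AND the heading swung to E — translation plus rotation needed
t0: (-1, -2) facing north
step 1 (arc(left, 4)): (-5, 2) facing west
step 2 (arc(right, 4)): (-9, 6) facing north
step 3 (spin(right)): (-9, 6) facing east
no rival 3-sequence matches.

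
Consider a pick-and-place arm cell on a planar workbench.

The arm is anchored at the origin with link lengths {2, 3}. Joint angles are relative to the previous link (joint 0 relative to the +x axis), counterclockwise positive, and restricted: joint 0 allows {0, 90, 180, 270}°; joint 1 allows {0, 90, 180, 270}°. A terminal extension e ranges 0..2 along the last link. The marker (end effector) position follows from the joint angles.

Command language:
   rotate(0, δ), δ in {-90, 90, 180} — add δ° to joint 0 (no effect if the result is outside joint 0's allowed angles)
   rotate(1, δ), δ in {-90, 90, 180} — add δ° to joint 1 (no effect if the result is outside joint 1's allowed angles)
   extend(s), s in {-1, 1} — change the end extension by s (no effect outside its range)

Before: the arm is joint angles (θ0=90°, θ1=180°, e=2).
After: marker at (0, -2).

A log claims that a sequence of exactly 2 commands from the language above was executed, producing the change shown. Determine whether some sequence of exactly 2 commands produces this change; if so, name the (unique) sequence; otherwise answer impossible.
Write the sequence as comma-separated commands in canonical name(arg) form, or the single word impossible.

key: order matters: swapping extend(1) and extend(-1) lands elsewhere
start: joint angles (θ0=90°, θ1=180°, e=2)
step 1 (extend(1)): joint angles (θ0=90°, θ1=180°, e=2)
step 2 (extend(-1)): joint angles (θ0=90°, θ1=180°, e=1)
no rival 2-sequence matches.

extend(1), extend(-1)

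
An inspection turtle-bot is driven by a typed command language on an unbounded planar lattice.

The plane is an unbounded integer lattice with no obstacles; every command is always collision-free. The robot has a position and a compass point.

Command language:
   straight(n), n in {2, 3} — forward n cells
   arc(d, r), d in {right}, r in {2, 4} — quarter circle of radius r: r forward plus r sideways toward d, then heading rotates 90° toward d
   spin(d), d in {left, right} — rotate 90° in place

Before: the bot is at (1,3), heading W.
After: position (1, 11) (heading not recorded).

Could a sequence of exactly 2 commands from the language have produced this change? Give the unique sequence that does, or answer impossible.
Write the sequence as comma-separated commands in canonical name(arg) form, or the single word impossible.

arc(right, 4), arc(right, 4)

from: at (1,3), heading W
[1] after arc(right, 4): at (-3,7), heading N
[2] after arc(right, 4): at (1,11), heading E
uniquely the one of 36 2-step routes that fits.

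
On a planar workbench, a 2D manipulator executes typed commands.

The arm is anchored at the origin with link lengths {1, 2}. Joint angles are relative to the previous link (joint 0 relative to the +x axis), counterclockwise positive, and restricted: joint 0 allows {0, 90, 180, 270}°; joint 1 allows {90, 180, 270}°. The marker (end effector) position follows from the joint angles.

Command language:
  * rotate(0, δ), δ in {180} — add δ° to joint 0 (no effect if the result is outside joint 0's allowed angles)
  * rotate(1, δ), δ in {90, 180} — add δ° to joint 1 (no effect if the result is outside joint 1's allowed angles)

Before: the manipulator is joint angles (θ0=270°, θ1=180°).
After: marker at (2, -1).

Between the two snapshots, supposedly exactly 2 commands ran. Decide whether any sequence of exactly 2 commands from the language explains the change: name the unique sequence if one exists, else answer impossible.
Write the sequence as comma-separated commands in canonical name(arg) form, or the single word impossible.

rotate(1, 90), rotate(1, 180)

key: order matters: swapping rotate(1, 90) and rotate(1, 180) lands elsewhere
start: joint angles (θ0=270°, θ1=180°)
t=1 rotate(1, 90) ⇒ joint angles (θ0=270°, θ1=270°)
t=2 rotate(1, 180) ⇒ joint angles (θ0=270°, θ1=90°)
all 9 alternatives checked — unique.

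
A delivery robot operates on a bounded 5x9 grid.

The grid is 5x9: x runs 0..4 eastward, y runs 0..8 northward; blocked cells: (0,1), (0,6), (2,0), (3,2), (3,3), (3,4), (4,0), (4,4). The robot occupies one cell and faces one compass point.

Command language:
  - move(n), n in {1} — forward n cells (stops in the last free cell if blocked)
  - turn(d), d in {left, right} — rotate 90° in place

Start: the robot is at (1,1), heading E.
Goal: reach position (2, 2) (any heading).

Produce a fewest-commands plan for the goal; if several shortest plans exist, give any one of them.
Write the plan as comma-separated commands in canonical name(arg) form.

move(1), turn(left), move(1)

initial: at (1,1), heading E
1. move(1) → at (2,1), heading E
2. turn(left) → at (2,1), heading N
3. move(1) → at (2,2), heading N
minimal: 3 command(s), checked below 3.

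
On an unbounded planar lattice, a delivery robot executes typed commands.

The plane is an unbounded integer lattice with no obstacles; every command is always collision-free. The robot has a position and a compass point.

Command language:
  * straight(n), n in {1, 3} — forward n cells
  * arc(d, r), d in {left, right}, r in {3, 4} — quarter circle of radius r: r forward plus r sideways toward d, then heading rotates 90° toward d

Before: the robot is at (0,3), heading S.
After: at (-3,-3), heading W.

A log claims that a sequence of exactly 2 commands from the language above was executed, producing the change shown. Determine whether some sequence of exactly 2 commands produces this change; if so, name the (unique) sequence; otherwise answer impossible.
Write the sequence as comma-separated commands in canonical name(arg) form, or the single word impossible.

key: running arc(right, 3) before straight(3) would end elsewhere — order is forced
t0: at (0,3), heading S
step 1 (straight(3)): at (0,0), heading S
step 2 (arc(right, 3)): at (-3,-3), heading W
no other 2-command option fits: unique.

straight(3), arc(right, 3)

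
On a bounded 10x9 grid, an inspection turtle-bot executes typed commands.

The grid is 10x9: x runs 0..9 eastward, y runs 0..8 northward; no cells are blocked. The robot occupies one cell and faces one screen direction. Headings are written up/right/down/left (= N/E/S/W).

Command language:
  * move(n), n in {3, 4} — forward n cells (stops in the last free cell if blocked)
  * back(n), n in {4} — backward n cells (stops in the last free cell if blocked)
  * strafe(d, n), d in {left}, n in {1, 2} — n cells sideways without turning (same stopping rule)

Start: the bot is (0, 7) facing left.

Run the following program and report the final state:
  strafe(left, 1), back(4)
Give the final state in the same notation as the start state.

initial: (0, 7) facing left
t=1 strafe(left, 1) ⇒ (0, 6) facing left
t=2 back(4) ⇒ (4, 6) facing left

(4, 6) facing left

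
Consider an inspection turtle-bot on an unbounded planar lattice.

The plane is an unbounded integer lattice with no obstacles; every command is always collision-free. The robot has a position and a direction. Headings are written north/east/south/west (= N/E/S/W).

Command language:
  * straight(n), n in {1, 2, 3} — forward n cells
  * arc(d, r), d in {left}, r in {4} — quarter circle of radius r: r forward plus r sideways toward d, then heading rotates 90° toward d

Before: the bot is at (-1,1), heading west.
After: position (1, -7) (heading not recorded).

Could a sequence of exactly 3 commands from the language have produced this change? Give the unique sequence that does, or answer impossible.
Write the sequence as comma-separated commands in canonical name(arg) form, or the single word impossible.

key: running straight(2) before arc(left, 4) would end elsewhere — order is forced
from: at (-1,1), heading west
1. arc(left, 4) → at (-5,-3), heading south
2. arc(left, 4) → at (-1,-7), heading east
3. straight(2) → at (1,-7), heading east
uniquely the one of 64 3-step routes that fits.

arc(left, 4), arc(left, 4), straight(2)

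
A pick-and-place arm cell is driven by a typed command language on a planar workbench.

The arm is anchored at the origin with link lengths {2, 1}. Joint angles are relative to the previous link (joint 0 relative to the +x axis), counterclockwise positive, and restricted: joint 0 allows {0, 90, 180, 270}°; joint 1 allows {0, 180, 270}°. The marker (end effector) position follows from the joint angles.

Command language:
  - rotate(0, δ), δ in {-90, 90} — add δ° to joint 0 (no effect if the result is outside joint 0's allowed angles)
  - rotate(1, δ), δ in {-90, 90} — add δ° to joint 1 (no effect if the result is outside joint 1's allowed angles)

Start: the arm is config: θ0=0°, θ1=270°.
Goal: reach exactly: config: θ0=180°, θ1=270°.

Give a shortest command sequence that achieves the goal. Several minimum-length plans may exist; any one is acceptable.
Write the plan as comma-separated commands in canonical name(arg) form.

rotate(0, -90), rotate(0, -90)

from: config: θ0=0°, θ1=270°
t=1 rotate(0, -90) ⇒ config: θ0=270°, θ1=270°
t=2 rotate(0, -90) ⇒ config: θ0=180°, θ1=270°
minimal: 2 command(s), checked below 2.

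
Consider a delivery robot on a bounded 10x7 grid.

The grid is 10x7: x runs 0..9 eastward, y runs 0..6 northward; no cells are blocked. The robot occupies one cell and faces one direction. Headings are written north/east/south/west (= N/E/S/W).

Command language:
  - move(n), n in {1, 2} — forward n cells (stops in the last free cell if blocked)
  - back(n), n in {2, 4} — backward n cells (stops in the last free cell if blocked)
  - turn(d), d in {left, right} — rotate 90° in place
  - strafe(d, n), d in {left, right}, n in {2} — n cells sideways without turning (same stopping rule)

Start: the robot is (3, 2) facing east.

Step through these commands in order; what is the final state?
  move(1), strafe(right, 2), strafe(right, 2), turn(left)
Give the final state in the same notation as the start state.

(4, 0) facing north

start: (3, 2) facing east
step 1 (move(1)): (4, 2) facing east
step 2 (strafe(right, 2)): (4, 0) facing east
step 3 (strafe(right, 2)): (4, 0) facing east
step 4 (turn(left)): (4, 0) facing north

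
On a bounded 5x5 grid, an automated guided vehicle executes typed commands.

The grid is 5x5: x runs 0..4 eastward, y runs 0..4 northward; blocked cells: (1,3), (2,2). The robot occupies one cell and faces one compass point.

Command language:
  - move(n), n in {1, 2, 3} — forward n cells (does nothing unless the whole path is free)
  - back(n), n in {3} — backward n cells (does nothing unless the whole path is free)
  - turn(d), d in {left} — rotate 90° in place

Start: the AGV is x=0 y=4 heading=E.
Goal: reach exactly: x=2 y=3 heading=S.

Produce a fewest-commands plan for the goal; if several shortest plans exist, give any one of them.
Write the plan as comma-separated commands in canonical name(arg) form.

move(2), turn(left), turn(left), turn(left), move(1)

start: x=0 y=4 heading=E
1. move(2) → x=2 y=4 heading=E
2. turn(left) → x=2 y=4 heading=N
3. turn(left) → x=2 y=4 heading=W
4. turn(left) → x=2 y=4 heading=S
5. move(1) → x=2 y=3 heading=S
no 4-step plan works, so 5 is optimal.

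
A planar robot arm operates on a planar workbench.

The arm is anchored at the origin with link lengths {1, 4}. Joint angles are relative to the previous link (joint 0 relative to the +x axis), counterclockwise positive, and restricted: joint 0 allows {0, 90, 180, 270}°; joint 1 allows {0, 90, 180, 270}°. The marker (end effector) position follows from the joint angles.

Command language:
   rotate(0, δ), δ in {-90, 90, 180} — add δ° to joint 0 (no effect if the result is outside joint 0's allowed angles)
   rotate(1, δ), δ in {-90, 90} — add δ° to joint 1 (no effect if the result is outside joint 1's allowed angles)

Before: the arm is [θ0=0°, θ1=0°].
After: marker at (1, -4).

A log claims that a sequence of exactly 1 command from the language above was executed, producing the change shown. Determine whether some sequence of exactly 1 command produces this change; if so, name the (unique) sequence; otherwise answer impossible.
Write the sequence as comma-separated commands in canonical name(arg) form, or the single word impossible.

rotate(1, -90)

begin: [θ0=0°, θ1=0°]
1. rotate(1, -90) → [θ0=0°, θ1=270°]
uniquely the one of 5 1-step routes that fits.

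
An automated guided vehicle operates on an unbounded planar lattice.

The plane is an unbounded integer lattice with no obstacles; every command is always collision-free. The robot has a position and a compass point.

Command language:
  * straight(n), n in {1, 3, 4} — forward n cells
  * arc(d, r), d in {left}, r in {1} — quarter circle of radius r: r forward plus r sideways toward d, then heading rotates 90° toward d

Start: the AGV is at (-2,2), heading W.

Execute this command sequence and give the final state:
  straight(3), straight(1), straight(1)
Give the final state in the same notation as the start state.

at (-7,2), heading W

t0: at (-2,2), heading W
step 1 (straight(3)): at (-5,2), heading W
step 2 (straight(1)): at (-6,2), heading W
step 3 (straight(1)): at (-7,2), heading W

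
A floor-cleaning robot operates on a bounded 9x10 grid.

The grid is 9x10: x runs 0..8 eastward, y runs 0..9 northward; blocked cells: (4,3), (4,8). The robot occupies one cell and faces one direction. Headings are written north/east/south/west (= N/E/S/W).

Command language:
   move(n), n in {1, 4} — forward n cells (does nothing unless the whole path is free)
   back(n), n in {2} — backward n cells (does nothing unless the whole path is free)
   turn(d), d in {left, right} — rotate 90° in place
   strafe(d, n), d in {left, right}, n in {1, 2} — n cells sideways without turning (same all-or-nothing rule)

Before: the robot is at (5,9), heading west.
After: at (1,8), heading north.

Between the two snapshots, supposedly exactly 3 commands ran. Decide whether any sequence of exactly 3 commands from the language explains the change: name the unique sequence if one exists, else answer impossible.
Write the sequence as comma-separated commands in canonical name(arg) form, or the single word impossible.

key: order matters: swapping move(4) and turn(right) lands elsewhere
begin: at (5,9), heading west
[1] after move(4): at (1,9), heading west
[2] after strafe(left, 1): at (1,8), heading west
[3] after turn(right): at (1,8), heading north
uniquely the one of 729 3-step routes that fits.

move(4), strafe(left, 1), turn(right)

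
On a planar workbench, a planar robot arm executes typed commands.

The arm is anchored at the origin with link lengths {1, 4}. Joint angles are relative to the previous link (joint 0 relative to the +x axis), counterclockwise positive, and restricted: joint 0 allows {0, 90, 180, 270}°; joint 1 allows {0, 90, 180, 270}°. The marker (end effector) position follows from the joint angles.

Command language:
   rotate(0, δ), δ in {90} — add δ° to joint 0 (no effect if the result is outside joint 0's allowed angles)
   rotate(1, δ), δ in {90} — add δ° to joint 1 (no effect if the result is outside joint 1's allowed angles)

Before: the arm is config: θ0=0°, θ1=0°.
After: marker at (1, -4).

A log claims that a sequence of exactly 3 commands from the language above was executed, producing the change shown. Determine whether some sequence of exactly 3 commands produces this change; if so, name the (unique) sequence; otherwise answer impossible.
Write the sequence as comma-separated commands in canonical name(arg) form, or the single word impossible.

t0: config: θ0=0°, θ1=0°
t=1 rotate(1, 90) ⇒ config: θ0=0°, θ1=90°
t=2 rotate(1, 90) ⇒ config: θ0=0°, θ1=180°
t=3 rotate(1, 90) ⇒ config: θ0=0°, θ1=270°
uniquely the one of 8 3-step routes that fits.

rotate(1, 90), rotate(1, 90), rotate(1, 90)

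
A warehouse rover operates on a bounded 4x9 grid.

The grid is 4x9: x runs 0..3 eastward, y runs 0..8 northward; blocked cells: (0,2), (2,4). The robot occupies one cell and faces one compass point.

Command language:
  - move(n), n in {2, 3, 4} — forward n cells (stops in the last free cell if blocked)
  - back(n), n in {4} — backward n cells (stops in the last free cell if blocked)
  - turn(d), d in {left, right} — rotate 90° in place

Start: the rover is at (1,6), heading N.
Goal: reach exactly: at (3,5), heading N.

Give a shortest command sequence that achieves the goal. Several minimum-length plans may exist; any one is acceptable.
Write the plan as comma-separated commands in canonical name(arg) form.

t0: at (1,6), heading N
step 1 (back(4)): at (1,2), heading N
step 2 (move(3)): at (1,5), heading N
step 3 (turn(right)): at (1,5), heading E
step 4 (move(2)): at (3,5), heading E
step 5 (turn(left)): at (3,5), heading N
no 4-step plan works, so 5 is optimal.

back(4), move(3), turn(right), move(2), turn(left)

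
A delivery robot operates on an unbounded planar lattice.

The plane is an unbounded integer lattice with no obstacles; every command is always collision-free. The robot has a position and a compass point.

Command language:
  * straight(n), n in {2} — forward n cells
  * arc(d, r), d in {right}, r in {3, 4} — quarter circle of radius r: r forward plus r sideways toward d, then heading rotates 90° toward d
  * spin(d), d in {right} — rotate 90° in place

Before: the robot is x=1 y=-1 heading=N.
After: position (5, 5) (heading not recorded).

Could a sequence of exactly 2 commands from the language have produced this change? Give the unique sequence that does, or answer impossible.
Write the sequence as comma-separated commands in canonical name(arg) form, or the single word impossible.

straight(2), arc(right, 4)

key: running arc(right, 4) before straight(2) would end elsewhere — order is forced
begin: x=1 y=-1 heading=N
[1] after straight(2): x=1 y=1 heading=N
[2] after arc(right, 4): x=5 y=5 heading=E
all 16 alternatives checked — unique.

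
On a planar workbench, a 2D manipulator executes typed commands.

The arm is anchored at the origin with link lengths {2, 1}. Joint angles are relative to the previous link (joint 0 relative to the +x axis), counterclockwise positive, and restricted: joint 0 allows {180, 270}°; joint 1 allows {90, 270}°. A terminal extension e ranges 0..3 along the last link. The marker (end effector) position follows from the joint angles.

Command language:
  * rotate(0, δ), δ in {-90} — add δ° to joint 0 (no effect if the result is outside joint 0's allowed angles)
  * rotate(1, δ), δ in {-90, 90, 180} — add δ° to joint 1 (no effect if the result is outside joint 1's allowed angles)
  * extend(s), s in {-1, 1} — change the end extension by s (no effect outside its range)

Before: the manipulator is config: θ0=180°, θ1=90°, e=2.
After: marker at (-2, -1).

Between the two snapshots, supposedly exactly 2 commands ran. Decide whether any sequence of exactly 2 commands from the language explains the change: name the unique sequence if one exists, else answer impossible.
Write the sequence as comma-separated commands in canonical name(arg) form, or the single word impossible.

extend(-1), extend(-1)

initial: config: θ0=180°, θ1=90°, e=2
1. extend(-1) → config: θ0=180°, θ1=90°, e=1
2. extend(-1) → config: θ0=180°, θ1=90°, e=0
uniquely the one of 36 2-step routes that fits.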